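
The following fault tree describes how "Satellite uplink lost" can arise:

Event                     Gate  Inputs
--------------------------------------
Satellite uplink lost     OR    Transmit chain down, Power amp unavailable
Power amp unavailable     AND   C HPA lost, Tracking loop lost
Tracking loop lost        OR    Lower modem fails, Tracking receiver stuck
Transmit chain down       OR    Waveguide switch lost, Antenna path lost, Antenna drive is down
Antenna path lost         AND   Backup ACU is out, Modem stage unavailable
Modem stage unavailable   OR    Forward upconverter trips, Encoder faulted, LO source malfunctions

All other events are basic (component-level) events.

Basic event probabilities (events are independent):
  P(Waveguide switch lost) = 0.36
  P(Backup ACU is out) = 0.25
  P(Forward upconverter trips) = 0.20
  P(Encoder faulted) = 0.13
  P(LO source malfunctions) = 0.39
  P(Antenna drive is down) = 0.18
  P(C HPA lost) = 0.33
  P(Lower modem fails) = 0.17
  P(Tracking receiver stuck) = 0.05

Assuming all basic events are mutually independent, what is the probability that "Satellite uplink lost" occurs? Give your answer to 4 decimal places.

0.5821

P(Modem stage unavailable) [OR] = 1 − (1−0.20) × (1−0.13) × (1−0.39) = 0.575440
P(Antenna path lost) [AND] = 0.25 × 0.575440 = 0.143860
P(Transmit chain down) [OR] = 1 − (1−0.36) × (1−0.143860) × (1−0.18) = 0.550698
P(Tracking loop lost) [OR] = 1 − (1−0.17) × (1−0.05) = 0.211500
P(Power amp unavailable) [AND] = 0.33 × 0.211500 = 0.069795
P(Satellite uplink lost) [OR] = 1 − (1−0.550698) × (1−0.069795) = 0.582057
Rounded to 4 decimal places: P(Satellite uplink lost) ≈ 0.5821.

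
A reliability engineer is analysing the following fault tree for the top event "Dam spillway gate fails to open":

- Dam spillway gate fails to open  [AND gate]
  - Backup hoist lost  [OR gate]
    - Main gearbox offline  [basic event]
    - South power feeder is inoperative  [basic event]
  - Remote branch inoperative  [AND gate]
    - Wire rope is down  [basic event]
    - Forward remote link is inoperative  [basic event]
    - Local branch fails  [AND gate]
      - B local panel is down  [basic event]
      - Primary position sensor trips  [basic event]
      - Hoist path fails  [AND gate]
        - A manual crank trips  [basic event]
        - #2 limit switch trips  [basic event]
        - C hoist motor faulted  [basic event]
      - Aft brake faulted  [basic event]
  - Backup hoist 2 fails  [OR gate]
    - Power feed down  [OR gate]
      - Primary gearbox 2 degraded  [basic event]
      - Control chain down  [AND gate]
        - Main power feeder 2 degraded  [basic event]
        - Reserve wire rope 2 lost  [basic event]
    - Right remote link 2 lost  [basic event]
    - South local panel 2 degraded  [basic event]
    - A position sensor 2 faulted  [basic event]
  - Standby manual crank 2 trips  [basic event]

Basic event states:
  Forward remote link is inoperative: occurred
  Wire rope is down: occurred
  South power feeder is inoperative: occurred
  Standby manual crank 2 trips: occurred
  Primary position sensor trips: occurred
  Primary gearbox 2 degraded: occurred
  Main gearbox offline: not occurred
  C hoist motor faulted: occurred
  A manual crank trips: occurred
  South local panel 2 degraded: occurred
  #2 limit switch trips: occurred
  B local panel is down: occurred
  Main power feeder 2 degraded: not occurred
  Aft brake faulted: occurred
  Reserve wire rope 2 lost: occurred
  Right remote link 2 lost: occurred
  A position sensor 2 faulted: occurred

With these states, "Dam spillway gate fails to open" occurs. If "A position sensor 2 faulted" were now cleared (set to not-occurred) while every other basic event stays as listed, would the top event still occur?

Counterfactual: set "A position sensor 2 faulted" to not occurred.
Backup hoist lost [OR]: Main gearbox offline=not, South power feeder is inoperative=occurs → at least one input occurs → occurs.
Hoist path fails [AND]: A manual crank trips=occurs, #2 limit switch trips=occurs, C hoist motor faulted=occurs → all inputs occur → occurs.
Local branch fails [AND]: B local panel is down=occurs, Primary position sensor trips=occurs, Hoist path fails=occurs, Aft brake faulted=occurs → all inputs occur → occurs.
Remote branch inoperative [AND]: Wire rope is down=occurs, Forward remote link is inoperative=occurs, Local branch fails=occurs → all inputs occur → occurs.
Control chain down [AND]: Main power feeder 2 degraded=not, Reserve wire rope 2 lost=occurs → not all inputs occur → does not occur.
Power feed down [OR]: Primary gearbox 2 degraded=occurs, Control chain down=not → at least one input occurs → occurs.
Backup hoist 2 fails [OR]: Power feed down=occurs, Right remote link 2 lost=occurs, South local panel 2 degraded=occurs, A position sensor 2 faulted=not → at least one input occurs → occurs.
Dam spillway gate fails to open [AND]: Backup hoist lost=occurs, Remote branch inoperative=occurs, Backup hoist 2 fails=occurs, Standby manual crank 2 trips=occurs → all inputs occur → occurs.

Yes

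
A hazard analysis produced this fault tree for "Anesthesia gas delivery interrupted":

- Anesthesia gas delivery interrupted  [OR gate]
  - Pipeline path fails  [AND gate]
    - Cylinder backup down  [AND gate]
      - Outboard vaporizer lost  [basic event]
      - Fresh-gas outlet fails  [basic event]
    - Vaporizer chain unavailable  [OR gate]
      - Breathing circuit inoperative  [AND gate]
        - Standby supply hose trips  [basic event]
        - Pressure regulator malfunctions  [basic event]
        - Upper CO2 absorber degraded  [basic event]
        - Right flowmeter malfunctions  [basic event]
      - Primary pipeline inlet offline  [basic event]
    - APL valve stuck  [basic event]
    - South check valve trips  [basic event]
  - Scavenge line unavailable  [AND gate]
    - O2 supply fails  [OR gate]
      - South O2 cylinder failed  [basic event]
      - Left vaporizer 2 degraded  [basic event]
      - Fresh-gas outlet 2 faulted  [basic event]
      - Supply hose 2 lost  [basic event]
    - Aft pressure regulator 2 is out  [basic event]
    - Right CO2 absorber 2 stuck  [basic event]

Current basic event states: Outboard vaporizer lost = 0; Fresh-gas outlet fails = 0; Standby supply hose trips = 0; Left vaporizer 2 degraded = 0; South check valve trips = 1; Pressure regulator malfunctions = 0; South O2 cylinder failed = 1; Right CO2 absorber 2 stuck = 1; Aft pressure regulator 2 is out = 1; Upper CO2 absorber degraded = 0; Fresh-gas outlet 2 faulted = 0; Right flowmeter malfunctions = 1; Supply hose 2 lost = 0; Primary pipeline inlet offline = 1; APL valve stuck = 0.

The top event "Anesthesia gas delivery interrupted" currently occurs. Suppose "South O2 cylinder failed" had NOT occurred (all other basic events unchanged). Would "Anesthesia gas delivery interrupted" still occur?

Counterfactual: set "South O2 cylinder failed" to not occurred.
Cylinder backup down [AND]: Outboard vaporizer lost=not, Fresh-gas outlet fails=not → not all inputs occur → does not occur.
Breathing circuit inoperative [AND]: Standby supply hose trips=not, Pressure regulator malfunctions=not, Upper CO2 absorber degraded=not, Right flowmeter malfunctions=occurs → not all inputs occur → does not occur.
Vaporizer chain unavailable [OR]: Breathing circuit inoperative=not, Primary pipeline inlet offline=occurs → at least one input occurs → occurs.
Pipeline path fails [AND]: Cylinder backup down=not, Vaporizer chain unavailable=occurs, APL valve stuck=not, South check valve trips=occurs → not all inputs occur → does not occur.
O2 supply fails [OR]: South O2 cylinder failed=not, Left vaporizer 2 degraded=not, Fresh-gas outlet 2 faulted=not, Supply hose 2 lost=not → no input occurs → does not occur.
Scavenge line unavailable [AND]: O2 supply fails=not, Aft pressure regulator 2 is out=occurs, Right CO2 absorber 2 stuck=occurs → not all inputs occur → does not occur.
Anesthesia gas delivery interrupted [OR]: Pipeline path fails=not, Scavenge line unavailable=not → no input occurs → does not occur.

No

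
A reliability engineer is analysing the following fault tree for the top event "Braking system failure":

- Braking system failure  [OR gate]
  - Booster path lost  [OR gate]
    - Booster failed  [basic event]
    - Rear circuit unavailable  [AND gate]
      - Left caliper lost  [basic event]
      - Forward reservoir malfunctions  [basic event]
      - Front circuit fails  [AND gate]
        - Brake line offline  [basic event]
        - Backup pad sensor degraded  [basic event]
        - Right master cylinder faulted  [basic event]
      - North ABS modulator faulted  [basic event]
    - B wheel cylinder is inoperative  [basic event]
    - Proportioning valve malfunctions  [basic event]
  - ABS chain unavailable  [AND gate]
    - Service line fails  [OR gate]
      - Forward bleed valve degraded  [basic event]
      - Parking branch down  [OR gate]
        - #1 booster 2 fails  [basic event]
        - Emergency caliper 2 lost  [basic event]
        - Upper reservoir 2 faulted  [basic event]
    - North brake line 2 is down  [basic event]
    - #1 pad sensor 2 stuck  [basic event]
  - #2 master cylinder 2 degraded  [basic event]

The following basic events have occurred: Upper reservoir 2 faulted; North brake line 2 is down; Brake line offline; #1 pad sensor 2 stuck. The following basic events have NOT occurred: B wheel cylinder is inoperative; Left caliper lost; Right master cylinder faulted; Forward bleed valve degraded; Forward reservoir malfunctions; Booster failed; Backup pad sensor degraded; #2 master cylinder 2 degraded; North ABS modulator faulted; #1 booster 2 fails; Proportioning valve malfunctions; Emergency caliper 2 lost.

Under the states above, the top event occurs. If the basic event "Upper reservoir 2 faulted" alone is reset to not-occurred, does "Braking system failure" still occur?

No

Counterfactual: set "Upper reservoir 2 faulted" to not occurred.
Front circuit fails [AND]: Brake line offline=occurs, Backup pad sensor degraded=not, Right master cylinder faulted=not → not all inputs occur → does not occur.
Rear circuit unavailable [AND]: Left caliper lost=not, Forward reservoir malfunctions=not, Front circuit fails=not, North ABS modulator faulted=not → not all inputs occur → does not occur.
Booster path lost [OR]: Booster failed=not, Rear circuit unavailable=not, B wheel cylinder is inoperative=not, Proportioning valve malfunctions=not → no input occurs → does not occur.
Parking branch down [OR]: #1 booster 2 fails=not, Emergency caliper 2 lost=not, Upper reservoir 2 faulted=not → no input occurs → does not occur.
Service line fails [OR]: Forward bleed valve degraded=not, Parking branch down=not → no input occurs → does not occur.
ABS chain unavailable [AND]: Service line fails=not, North brake line 2 is down=occurs, #1 pad sensor 2 stuck=occurs → not all inputs occur → does not occur.
Braking system failure [OR]: Booster path lost=not, ABS chain unavailable=not, #2 master cylinder 2 degraded=not → no input occurs → does not occur.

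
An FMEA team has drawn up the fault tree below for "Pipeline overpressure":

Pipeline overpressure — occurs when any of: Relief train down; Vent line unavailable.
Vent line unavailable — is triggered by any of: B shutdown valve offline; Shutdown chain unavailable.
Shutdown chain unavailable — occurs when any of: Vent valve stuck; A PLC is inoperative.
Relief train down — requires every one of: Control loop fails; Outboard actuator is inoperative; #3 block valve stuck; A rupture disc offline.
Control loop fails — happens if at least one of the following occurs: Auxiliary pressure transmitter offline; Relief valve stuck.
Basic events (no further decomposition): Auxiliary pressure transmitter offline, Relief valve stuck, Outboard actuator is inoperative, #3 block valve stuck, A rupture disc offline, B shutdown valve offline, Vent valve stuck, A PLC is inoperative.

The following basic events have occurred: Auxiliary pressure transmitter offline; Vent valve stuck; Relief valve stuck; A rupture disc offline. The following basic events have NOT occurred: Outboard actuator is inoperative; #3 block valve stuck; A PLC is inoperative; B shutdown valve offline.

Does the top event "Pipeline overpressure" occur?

Control loop fails [OR]: Auxiliary pressure transmitter offline=occurs, Relief valve stuck=occurs → at least one input occurs → occurs.
Relief train down [AND]: Control loop fails=occurs, Outboard actuator is inoperative=not, #3 block valve stuck=not, A rupture disc offline=occurs → not all inputs occur → does not occur.
Shutdown chain unavailable [OR]: Vent valve stuck=occurs, A PLC is inoperative=not → at least one input occurs → occurs.
Vent line unavailable [OR]: B shutdown valve offline=not, Shutdown chain unavailable=occurs → at least one input occurs → occurs.
Pipeline overpressure [OR]: Relief train down=not, Vent line unavailable=occurs → at least one input occurs → occurs.

Yes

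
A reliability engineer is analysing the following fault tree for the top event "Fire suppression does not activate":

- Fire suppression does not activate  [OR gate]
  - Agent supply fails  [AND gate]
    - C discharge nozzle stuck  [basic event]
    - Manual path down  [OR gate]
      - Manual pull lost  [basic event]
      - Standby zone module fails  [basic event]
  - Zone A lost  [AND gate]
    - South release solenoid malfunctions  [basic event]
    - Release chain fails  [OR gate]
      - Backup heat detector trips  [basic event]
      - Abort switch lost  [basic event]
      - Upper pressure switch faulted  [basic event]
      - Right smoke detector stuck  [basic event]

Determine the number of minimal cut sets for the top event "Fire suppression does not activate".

6

Manual path down [OR]: union of children's cut sets → 2 cut set(s).
Agent supply fails [AND]: one cut set from each child combined → 1 × 2 = 2 cut set(s).
Release chain fails [OR]: union of children's cut sets → 4 cut set(s).
Zone A lost [AND]: one cut set from each child combined → 1 × 4 = 4 cut set(s).
Fire suppression does not activate [OR]: union of children's cut sets → 6 cut set(s).
Minimal cut sets: {C discharge nozzle stuck, Manual pull lost}; {C discharge nozzle stuck, Standby zone module fails}; {Backup heat detector trips, South release solenoid malfunctions}; {Abort switch lost, South release solenoid malfunctions}; {South release solenoid malfunctions, Upper pressure switch faulted}; {Right smoke detector stuck, South release solenoid malfunctions}.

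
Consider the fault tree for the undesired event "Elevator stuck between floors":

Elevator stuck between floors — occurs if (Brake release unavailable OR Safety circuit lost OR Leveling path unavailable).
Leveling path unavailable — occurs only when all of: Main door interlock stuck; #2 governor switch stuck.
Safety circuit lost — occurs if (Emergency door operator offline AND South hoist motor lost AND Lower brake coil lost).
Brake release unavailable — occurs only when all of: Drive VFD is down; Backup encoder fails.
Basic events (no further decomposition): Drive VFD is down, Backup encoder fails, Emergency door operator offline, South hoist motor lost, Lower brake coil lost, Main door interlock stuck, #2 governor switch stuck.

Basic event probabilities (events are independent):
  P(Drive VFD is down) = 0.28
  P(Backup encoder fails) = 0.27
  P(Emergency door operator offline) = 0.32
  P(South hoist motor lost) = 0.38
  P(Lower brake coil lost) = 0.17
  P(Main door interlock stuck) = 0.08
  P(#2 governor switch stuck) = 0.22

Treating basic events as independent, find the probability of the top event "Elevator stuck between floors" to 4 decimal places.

0.1106

P(Brake release unavailable) [AND] = 0.28 × 0.27 = 0.075600
P(Safety circuit lost) [AND] = 0.32 × 0.38 × 0.17 = 0.020672
P(Leveling path unavailable) [AND] = 0.08 × 0.22 = 0.017600
P(Elevator stuck between floors) [OR] = 1 − (1−0.075600) × (1−0.020672) × (1−0.017600) = 0.110642
Rounded to 4 decimal places: P(Elevator stuck between floors) ≈ 0.1106.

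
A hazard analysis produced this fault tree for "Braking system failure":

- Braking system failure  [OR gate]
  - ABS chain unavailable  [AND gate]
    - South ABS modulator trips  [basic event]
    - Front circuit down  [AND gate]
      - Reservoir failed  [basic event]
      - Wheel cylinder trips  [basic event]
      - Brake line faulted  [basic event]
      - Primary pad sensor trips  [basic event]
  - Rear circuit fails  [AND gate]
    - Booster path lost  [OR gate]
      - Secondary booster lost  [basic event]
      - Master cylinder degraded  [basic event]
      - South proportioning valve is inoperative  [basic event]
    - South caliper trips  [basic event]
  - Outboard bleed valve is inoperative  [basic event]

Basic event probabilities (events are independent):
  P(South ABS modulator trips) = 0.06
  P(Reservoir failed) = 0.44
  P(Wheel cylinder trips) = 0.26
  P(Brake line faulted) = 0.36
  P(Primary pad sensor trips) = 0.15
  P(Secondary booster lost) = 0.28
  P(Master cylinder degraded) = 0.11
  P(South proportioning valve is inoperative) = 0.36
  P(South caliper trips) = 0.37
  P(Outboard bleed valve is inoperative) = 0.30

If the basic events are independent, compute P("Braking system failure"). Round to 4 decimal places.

0.4530

P(Front circuit down) [AND] = 0.44 × 0.26 × 0.36 × 0.15 = 0.006178
P(ABS chain unavailable) [AND] = 0.06 × 0.006178 = 0.000371
P(Booster path lost) [OR] = 1 − (1−0.28) × (1−0.11) × (1−0.36) = 0.589888
P(Rear circuit fails) [AND] = 0.589888 × 0.37 = 0.218259
P(Braking system failure) [OR] = 1 − (1−0.000371) × (1−0.218259) × (1−0.30) = 0.452984
Rounded to 4 decimal places: P(Braking system failure) ≈ 0.4530.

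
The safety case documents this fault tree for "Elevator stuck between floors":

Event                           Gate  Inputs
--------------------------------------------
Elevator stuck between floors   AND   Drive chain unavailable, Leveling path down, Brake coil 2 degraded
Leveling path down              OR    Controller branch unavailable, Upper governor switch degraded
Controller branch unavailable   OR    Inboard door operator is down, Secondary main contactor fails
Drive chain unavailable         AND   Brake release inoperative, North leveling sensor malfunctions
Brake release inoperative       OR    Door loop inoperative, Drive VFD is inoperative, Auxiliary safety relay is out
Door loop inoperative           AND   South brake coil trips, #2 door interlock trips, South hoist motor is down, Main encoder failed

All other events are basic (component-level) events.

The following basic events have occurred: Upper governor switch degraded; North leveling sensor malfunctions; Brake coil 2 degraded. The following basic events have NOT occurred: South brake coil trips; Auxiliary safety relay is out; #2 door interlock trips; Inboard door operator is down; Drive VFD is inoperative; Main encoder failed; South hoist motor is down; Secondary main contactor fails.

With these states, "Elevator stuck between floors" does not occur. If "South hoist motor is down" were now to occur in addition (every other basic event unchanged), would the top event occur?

Counterfactual: set "South hoist motor is down" to occurred.
Door loop inoperative [AND]: South brake coil trips=not, #2 door interlock trips=not, South hoist motor is down=occurs, Main encoder failed=not → not all inputs occur → does not occur.
Brake release inoperative [OR]: Door loop inoperative=not, Drive VFD is inoperative=not, Auxiliary safety relay is out=not → no input occurs → does not occur.
Drive chain unavailable [AND]: Brake release inoperative=not, North leveling sensor malfunctions=occurs → not all inputs occur → does not occur.
Controller branch unavailable [OR]: Inboard door operator is down=not, Secondary main contactor fails=not → no input occurs → does not occur.
Leveling path down [OR]: Controller branch unavailable=not, Upper governor switch degraded=occurs → at least one input occurs → occurs.
Elevator stuck between floors [AND]: Drive chain unavailable=not, Leveling path down=occurs, Brake coil 2 degraded=occurs → not all inputs occur → does not occur.

No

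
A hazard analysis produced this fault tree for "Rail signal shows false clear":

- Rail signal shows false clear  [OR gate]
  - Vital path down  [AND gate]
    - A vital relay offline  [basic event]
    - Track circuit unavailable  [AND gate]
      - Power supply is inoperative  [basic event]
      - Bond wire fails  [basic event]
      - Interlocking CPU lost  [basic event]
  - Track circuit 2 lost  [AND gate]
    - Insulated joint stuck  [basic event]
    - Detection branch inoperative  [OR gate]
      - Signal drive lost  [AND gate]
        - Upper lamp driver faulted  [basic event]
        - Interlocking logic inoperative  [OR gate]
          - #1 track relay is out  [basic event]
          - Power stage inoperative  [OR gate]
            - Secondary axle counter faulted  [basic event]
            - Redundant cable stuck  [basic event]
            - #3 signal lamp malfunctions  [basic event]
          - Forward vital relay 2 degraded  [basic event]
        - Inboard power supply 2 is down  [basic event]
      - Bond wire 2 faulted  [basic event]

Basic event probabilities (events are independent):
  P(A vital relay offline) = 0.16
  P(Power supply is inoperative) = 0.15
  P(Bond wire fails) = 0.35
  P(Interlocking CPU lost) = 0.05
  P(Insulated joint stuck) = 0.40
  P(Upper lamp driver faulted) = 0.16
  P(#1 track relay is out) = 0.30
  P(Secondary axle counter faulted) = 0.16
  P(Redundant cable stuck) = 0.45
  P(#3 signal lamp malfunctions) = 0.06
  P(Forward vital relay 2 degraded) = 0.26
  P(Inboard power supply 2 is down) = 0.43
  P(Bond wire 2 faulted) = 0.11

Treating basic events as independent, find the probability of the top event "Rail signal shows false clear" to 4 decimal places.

0.0634

P(Track circuit unavailable) [AND] = 0.15 × 0.35 × 0.05 = 0.002625
P(Vital path down) [AND] = 0.16 × 0.002625 = 0.000420
P(Power stage inoperative) [OR] = 1 − (1−0.16) × (1−0.45) × (1−0.06) = 0.565720
P(Interlocking logic inoperative) [OR] = 1 − (1−0.30) × (1−0.565720) × (1−0.26) = 0.775043
P(Signal drive lost) [AND] = 0.16 × 0.775043 × 0.43 = 0.053323
P(Detection branch inoperative) [OR] = 1 − (1−0.053323) × (1−0.11) = 0.157457
P(Track circuit 2 lost) [AND] = 0.40 × 0.157457 = 0.062983
P(Rail signal shows false clear) [OR] = 1 − (1−0.000420) × (1−0.062983) = 0.063377
Rounded to 4 decimal places: P(Rail signal shows false clear) ≈ 0.0634.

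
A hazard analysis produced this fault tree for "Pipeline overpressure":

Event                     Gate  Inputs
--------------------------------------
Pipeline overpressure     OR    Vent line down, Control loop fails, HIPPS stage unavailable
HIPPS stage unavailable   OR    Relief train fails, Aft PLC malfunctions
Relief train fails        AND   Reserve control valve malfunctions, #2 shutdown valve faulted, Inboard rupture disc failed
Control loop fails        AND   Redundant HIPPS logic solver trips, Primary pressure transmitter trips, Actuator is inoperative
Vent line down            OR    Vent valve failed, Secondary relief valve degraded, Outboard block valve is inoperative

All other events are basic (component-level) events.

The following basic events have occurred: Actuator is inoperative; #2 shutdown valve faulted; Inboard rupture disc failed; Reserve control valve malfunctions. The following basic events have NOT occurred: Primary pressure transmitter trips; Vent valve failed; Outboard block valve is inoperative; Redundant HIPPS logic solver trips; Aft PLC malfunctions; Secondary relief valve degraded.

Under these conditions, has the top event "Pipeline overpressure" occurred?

Vent line down [OR]: Vent valve failed=not, Secondary relief valve degraded=not, Outboard block valve is inoperative=not → no input occurs → does not occur.
Control loop fails [AND]: Redundant HIPPS logic solver trips=not, Primary pressure transmitter trips=not, Actuator is inoperative=occurs → not all inputs occur → does not occur.
Relief train fails [AND]: Reserve control valve malfunctions=occurs, #2 shutdown valve faulted=occurs, Inboard rupture disc failed=occurs → all inputs occur → occurs.
HIPPS stage unavailable [OR]: Relief train fails=occurs, Aft PLC malfunctions=not → at least one input occurs → occurs.
Pipeline overpressure [OR]: Vent line down=not, Control loop fails=not, HIPPS stage unavailable=occurs → at least one input occurs → occurs.

Yes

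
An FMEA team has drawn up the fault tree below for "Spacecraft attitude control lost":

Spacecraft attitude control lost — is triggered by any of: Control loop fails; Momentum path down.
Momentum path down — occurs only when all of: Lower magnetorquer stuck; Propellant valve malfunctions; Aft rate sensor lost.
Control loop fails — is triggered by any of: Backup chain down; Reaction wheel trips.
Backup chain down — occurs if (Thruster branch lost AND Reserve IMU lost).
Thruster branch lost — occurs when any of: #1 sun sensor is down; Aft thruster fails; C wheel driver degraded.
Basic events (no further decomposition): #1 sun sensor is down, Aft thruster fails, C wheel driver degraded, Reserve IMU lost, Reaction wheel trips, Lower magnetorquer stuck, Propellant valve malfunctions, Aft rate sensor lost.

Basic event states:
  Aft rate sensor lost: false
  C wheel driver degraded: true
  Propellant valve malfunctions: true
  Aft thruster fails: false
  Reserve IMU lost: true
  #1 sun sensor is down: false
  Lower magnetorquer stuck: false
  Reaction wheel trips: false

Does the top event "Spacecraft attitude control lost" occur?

Thruster branch lost [OR]: #1 sun sensor is down=not, Aft thruster fails=not, C wheel driver degraded=occurs → at least one input occurs → occurs.
Backup chain down [AND]: Thruster branch lost=occurs, Reserve IMU lost=occurs → all inputs occur → occurs.
Control loop fails [OR]: Backup chain down=occurs, Reaction wheel trips=not → at least one input occurs → occurs.
Momentum path down [AND]: Lower magnetorquer stuck=not, Propellant valve malfunctions=occurs, Aft rate sensor lost=not → not all inputs occur → does not occur.
Spacecraft attitude control lost [OR]: Control loop fails=occurs, Momentum path down=not → at least one input occurs → occurs.

Yes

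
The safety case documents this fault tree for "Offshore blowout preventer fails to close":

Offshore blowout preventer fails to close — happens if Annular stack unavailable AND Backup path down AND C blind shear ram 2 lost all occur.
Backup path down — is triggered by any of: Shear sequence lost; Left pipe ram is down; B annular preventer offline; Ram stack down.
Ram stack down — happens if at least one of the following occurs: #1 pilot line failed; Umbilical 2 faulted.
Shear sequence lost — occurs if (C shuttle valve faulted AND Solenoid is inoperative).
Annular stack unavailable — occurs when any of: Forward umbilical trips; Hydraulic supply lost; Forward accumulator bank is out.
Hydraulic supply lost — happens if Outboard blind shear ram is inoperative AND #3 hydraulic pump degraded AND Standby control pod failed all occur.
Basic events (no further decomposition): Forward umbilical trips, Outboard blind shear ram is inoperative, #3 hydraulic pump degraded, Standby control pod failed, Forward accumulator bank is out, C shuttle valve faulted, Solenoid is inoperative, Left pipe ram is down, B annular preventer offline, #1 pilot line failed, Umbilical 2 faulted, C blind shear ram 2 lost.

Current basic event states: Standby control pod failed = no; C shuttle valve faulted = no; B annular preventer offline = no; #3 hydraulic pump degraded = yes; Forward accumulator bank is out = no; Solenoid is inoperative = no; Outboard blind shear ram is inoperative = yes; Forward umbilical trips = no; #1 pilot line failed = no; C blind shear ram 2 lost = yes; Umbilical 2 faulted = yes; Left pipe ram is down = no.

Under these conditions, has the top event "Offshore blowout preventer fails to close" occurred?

No

Hydraulic supply lost [AND]: Outboard blind shear ram is inoperative=occurs, #3 hydraulic pump degraded=occurs, Standby control pod failed=not → not all inputs occur → does not occur.
Annular stack unavailable [OR]: Forward umbilical trips=not, Hydraulic supply lost=not, Forward accumulator bank is out=not → no input occurs → does not occur.
Shear sequence lost [AND]: C shuttle valve faulted=not, Solenoid is inoperative=not → not all inputs occur → does not occur.
Ram stack down [OR]: #1 pilot line failed=not, Umbilical 2 faulted=occurs → at least one input occurs → occurs.
Backup path down [OR]: Shear sequence lost=not, Left pipe ram is down=not, B annular preventer offline=not, Ram stack down=occurs → at least one input occurs → occurs.
Offshore blowout preventer fails to close [AND]: Annular stack unavailable=not, Backup path down=occurs, C blind shear ram 2 lost=occurs → not all inputs occur → does not occur.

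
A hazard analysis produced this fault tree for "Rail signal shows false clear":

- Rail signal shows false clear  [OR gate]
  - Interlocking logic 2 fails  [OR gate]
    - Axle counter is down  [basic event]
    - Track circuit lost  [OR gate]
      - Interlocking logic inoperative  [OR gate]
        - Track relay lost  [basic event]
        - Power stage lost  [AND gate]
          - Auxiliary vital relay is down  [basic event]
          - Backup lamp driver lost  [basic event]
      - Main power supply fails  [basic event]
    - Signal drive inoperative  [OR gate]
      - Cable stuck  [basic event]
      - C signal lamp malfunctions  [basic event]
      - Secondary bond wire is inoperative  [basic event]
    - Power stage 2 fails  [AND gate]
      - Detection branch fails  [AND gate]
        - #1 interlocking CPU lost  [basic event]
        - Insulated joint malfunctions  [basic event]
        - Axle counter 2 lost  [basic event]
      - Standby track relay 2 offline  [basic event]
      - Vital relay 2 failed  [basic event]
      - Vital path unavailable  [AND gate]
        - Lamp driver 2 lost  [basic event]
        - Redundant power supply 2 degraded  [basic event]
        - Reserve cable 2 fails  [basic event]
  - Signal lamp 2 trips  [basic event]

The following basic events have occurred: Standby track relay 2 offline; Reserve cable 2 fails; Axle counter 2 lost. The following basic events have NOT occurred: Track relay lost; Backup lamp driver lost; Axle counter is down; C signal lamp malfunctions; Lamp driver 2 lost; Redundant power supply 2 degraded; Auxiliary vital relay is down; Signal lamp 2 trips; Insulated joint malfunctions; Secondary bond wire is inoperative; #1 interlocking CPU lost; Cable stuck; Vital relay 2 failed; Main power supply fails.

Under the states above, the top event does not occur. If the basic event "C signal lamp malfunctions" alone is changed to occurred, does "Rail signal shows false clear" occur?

Yes

Counterfactual: set "C signal lamp malfunctions" to occurred.
Power stage lost [AND]: Auxiliary vital relay is down=not, Backup lamp driver lost=not → not all inputs occur → does not occur.
Interlocking logic inoperative [OR]: Track relay lost=not, Power stage lost=not → no input occurs → does not occur.
Track circuit lost [OR]: Interlocking logic inoperative=not, Main power supply fails=not → no input occurs → does not occur.
Signal drive inoperative [OR]: Cable stuck=not, C signal lamp malfunctions=occurs, Secondary bond wire is inoperative=not → at least one input occurs → occurs.
Detection branch fails [AND]: #1 interlocking CPU lost=not, Insulated joint malfunctions=not, Axle counter 2 lost=occurs → not all inputs occur → does not occur.
Vital path unavailable [AND]: Lamp driver 2 lost=not, Redundant power supply 2 degraded=not, Reserve cable 2 fails=occurs → not all inputs occur → does not occur.
Power stage 2 fails [AND]: Detection branch fails=not, Standby track relay 2 offline=occurs, Vital relay 2 failed=not, Vital path unavailable=not → not all inputs occur → does not occur.
Interlocking logic 2 fails [OR]: Axle counter is down=not, Track circuit lost=not, Signal drive inoperative=occurs, Power stage 2 fails=not → at least one input occurs → occurs.
Rail signal shows false clear [OR]: Interlocking logic 2 fails=occurs, Signal lamp 2 trips=not → at least one input occurs → occurs.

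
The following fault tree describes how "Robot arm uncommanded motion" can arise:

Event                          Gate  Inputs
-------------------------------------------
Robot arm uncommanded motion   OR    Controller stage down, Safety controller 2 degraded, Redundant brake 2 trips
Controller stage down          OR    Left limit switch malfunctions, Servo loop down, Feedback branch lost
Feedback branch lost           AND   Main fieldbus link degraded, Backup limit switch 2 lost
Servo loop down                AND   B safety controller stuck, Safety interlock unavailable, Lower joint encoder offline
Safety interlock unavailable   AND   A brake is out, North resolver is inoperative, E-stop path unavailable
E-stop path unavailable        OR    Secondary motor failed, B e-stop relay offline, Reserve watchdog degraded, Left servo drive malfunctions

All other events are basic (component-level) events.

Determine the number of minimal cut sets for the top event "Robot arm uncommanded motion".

8

E-stop path unavailable [OR]: union of children's cut sets → 4 cut set(s).
Safety interlock unavailable [AND]: one cut set from each child combined → 1 × 1 × 4 = 4 cut set(s).
Servo loop down [AND]: one cut set from each child combined → 1 × 4 × 1 = 4 cut set(s).
Feedback branch lost [AND]: one cut set from each child combined → 1 × 1 = 1 cut set(s).
Controller stage down [OR]: union of children's cut sets → 6 cut set(s).
Robot arm uncommanded motion [OR]: union of children's cut sets → 8 cut set(s).
Minimal cut sets: {Left limit switch malfunctions}; {A brake is out, B safety controller stuck, Lower joint encoder offline, North resolver is inoperative, Secondary motor failed}; {A brake is out, B e-stop relay offline, B safety controller stuck, Lower joint encoder offline, North resolver is inoperative}; {A brake is out, B safety controller stuck, Lower joint encoder offline, North resolver is inoperative, Reserve watchdog degraded}; {A brake is out, B safety controller stuck, Left servo drive malfunctions, Lower joint encoder offline, North resolver is inoperative}; {Backup limit switch 2 lost, Main fieldbus link degraded}; {Safety controller 2 degraded}; {Redundant brake 2 trips}.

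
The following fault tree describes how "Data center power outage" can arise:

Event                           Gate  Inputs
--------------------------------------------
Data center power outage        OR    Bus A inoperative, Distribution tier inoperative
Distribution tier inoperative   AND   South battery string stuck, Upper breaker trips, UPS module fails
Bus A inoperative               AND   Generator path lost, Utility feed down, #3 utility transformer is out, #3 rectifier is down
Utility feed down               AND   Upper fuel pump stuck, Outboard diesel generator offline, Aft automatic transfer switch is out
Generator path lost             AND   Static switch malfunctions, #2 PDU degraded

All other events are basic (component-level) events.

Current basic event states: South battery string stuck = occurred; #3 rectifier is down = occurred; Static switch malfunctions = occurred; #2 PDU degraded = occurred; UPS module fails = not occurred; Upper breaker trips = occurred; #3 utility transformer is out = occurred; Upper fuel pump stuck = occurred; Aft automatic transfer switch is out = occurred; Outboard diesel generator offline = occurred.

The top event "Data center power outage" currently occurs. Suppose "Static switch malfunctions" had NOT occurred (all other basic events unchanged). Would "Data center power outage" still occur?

No

Counterfactual: set "Static switch malfunctions" to not occurred.
Generator path lost [AND]: Static switch malfunctions=not, #2 PDU degraded=occurs → not all inputs occur → does not occur.
Utility feed down [AND]: Upper fuel pump stuck=occurs, Outboard diesel generator offline=occurs, Aft automatic transfer switch is out=occurs → all inputs occur → occurs.
Bus A inoperative [AND]: Generator path lost=not, Utility feed down=occurs, #3 utility transformer is out=occurs, #3 rectifier is down=occurs → not all inputs occur → does not occur.
Distribution tier inoperative [AND]: South battery string stuck=occurs, Upper breaker trips=occurs, UPS module fails=not → not all inputs occur → does not occur.
Data center power outage [OR]: Bus A inoperative=not, Distribution tier inoperative=not → no input occurs → does not occur.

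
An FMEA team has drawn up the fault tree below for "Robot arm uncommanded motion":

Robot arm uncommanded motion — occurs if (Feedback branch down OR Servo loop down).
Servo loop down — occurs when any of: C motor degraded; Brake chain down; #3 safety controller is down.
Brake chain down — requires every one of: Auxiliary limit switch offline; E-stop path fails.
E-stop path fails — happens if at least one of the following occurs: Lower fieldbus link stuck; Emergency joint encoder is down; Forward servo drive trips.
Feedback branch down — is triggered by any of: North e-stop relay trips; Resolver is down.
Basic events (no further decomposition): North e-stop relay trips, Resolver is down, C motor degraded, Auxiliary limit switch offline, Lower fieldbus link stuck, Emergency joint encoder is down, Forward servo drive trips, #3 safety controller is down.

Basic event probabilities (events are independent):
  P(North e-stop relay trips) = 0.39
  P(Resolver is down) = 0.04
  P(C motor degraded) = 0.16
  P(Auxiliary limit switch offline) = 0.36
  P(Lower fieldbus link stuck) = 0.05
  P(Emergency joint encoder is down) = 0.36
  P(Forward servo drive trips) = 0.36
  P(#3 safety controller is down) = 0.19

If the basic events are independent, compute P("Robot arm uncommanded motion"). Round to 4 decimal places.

0.6892

P(Feedback branch down) [OR] = 1 − (1−0.39) × (1−0.04) = 0.414400
P(E-stop path fails) [OR] = 1 − (1−0.05) × (1−0.36) × (1−0.36) = 0.610880
P(Brake chain down) [AND] = 0.36 × 0.610880 = 0.219917
P(Servo loop down) [OR] = 1 − (1−0.16) × (1−0.219917) × (1−0.19) = 0.469232
P(Robot arm uncommanded motion) [OR] = 1 − (1−0.414400) × (1−0.469232) = 0.689182
Rounded to 4 decimal places: P(Robot arm uncommanded motion) ≈ 0.6892.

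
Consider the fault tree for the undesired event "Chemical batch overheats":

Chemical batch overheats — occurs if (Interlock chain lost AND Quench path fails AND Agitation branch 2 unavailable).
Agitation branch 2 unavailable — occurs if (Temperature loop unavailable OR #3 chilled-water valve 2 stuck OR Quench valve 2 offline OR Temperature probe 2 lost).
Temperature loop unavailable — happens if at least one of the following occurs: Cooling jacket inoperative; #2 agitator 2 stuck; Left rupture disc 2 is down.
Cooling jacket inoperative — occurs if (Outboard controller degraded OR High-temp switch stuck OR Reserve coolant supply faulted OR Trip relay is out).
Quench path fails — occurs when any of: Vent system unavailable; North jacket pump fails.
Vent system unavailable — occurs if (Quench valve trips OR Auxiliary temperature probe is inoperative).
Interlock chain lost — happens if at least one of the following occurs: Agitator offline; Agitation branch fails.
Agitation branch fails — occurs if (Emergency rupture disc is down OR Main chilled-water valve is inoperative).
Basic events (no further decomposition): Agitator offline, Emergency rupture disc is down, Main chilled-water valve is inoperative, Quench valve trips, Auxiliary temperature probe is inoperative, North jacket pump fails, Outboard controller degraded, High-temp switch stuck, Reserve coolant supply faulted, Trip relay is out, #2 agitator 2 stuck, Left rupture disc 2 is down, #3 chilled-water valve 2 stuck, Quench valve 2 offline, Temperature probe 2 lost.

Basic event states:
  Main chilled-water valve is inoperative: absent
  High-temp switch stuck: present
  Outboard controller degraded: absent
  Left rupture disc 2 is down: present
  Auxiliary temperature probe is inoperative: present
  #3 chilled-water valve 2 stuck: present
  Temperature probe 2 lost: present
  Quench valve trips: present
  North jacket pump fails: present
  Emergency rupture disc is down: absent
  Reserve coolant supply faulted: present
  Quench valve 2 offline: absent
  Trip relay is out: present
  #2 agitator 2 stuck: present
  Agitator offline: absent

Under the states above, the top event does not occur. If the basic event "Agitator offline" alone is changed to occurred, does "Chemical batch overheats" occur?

Counterfactual: set "Agitator offline" to occurred.
Agitation branch fails [OR]: Emergency rupture disc is down=not, Main chilled-water valve is inoperative=not → no input occurs → does not occur.
Interlock chain lost [OR]: Agitator offline=occurs, Agitation branch fails=not → at least one input occurs → occurs.
Vent system unavailable [OR]: Quench valve trips=occurs, Auxiliary temperature probe is inoperative=occurs → at least one input occurs → occurs.
Quench path fails [OR]: Vent system unavailable=occurs, North jacket pump fails=occurs → at least one input occurs → occurs.
Cooling jacket inoperative [OR]: Outboard controller degraded=not, High-temp switch stuck=occurs, Reserve coolant supply faulted=occurs, Trip relay is out=occurs → at least one input occurs → occurs.
Temperature loop unavailable [OR]: Cooling jacket inoperative=occurs, #2 agitator 2 stuck=occurs, Left rupture disc 2 is down=occurs → at least one input occurs → occurs.
Agitation branch 2 unavailable [OR]: Temperature loop unavailable=occurs, #3 chilled-water valve 2 stuck=occurs, Quench valve 2 offline=not, Temperature probe 2 lost=occurs → at least one input occurs → occurs.
Chemical batch overheats [AND]: Interlock chain lost=occurs, Quench path fails=occurs, Agitation branch 2 unavailable=occurs → all inputs occur → occurs.

Yes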